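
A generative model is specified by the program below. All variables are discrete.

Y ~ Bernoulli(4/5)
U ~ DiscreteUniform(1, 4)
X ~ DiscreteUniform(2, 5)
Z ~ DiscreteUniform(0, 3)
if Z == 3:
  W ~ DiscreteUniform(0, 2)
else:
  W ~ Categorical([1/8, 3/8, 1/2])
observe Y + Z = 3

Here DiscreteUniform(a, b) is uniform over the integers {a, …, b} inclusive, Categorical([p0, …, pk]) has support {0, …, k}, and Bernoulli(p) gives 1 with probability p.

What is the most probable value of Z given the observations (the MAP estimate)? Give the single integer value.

argmax_v P(Z = v | obs) = 2

Enumerate traces; 96 have nonzero weight after conditioning:
  (Y=0, U=1, X=2, Z=3, W=0) weight 1/960
  (Y=0, U=1, X=2, Z=3, W=1) weight 1/960
  (Y=0, U=1, X=2, Z=3, W=2) weight 1/960
  (Y=0, U=1, X=3, Z=3, W=0) weight 1/960
  (Y=0, U=1, X=3, Z=3, W=1) weight 1/960
  (Y=0, U=1, X=3, Z=3, W=2) weight 1/960
  (Y=0, U=1, X=4, Z=3, W=0) weight 1/960
  (Y=0, U=1, X=4, Z=3, W=1) weight 1/960
  (Y=1, U=1, X=2, Z=2, W=0) weight 1/640
  … 87 more
Group by Z:
  weight(Z=2) = 1/5
  weight(Z=3) = 1/20
Total weight = 1/5 + 1/20 = 1/4
P(Z=2 | obs) = 1/5 / 1/4 = 4/5
P(Z=3 | obs) = 1/20 / 1/4 = 1/5
argmax = 2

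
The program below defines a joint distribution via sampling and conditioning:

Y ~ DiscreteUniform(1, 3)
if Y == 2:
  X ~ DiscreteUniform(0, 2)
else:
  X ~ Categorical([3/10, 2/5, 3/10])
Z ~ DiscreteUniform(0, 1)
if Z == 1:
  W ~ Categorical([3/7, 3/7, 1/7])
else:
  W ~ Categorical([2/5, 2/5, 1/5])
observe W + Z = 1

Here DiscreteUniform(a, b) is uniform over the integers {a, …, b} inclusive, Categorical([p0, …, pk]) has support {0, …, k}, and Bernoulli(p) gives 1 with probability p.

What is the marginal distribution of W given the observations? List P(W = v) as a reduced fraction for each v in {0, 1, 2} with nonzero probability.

Enumerate traces; 18 have nonzero weight after conditioning:
  (Y=1, X=0, Z=0, W=1) weight 1/50
  (Y=1, X=0, Z=1, W=0) weight 3/140
  (Y=1, X=1, Z=0, W=1) weight 2/75
  (Y=1, X=1, Z=1, W=0) weight 1/35
  (Y=1, X=2, Z=0, W=1) weight 1/50
  (Y=1, X=2, Z=1, W=0) weight 3/140
  (Y=2, X=0, Z=0, W=1) weight 1/45
  (Y=2, X=0, Z=1, W=0) weight 1/42
  … 10 more
Group by W:
  weight(W=0) = 3/14
  weight(W=1) = 1/5
Total weight = 3/14 + 1/5 = 29/70
P(W=0 | obs) = 3/14 / 29/70 = 15/29
P(W=1 | obs) = 1/5 / 29/70 = 14/29

P(W=0) = 15/29, P(W=1) = 14/29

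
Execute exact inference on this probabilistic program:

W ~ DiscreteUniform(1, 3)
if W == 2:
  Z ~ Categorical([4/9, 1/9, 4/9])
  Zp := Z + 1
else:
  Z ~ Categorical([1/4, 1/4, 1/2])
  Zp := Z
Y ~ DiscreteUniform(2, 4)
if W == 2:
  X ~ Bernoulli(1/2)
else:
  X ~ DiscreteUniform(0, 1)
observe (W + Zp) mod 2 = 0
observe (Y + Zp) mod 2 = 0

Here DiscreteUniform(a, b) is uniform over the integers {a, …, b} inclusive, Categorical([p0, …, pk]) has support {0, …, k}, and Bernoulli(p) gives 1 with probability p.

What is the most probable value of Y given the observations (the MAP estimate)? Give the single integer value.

argmax_v P(Y = v | obs) = 3

Enumerate traces; 8 have nonzero weight after conditioning:
  (W=1, Z=1, Y=3, X=0) weight 1/72
  (W=1, Z=1, Y=3, X=1) weight 1/72
  (W=2, Z=1, Y=2, X=0) weight 1/162
  (W=2, Z=1, Y=2, X=1) weight 1/162
  (W=2, Z=1, Y=4, X=0) weight 1/162
  (W=2, Z=1, Y=4, X=1) weight 1/162
  (W=3, Z=1, Y=3, X=0) weight 1/72
  (W=3, Z=1, Y=3, X=1) weight 1/72
Group by Y:
  weight(Y=2) = 1/81
  weight(Y=3) = 1/18
  weight(Y=4) = 1/81
Total weight = 1/81 + 1/18 + 1/81 = 13/162
P(Y=2 | obs) = 1/81 / 13/162 = 2/13
P(Y=3 | obs) = 1/18 / 13/162 = 9/13
P(Y=4 | obs) = 1/81 / 13/162 = 2/13
argmax = 3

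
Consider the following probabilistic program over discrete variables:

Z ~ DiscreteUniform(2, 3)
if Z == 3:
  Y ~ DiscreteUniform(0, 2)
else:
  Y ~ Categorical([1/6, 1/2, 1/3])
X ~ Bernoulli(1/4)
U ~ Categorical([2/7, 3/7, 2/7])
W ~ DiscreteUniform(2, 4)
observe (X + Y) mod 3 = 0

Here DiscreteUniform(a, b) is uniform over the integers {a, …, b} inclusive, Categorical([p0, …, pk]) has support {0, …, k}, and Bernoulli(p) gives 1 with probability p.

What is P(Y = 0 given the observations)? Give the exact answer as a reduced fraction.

Enumerate traces; 36 have nonzero weight after conditioning:
  (Z=2, Y=0, X=0, U=0, W=2) weight 1/168
  (Z=2, Y=0, X=0, U=0, W=3) weight 1/168
  (Z=2, Y=0, X=0, U=0, W=4) weight 1/168
  (Z=2, Y=0, X=0, U=1, W=2) weight 1/112
  (Z=2, Y=0, X=0, U=1, W=3) weight 1/112
  (Z=2, Y=0, X=0, U=1, W=4) weight 1/112
  (Z=2, Y=0, X=0, U=2, W=2) weight 1/168
  (Z=2, Y=0, X=0, U=2, W=3) weight 1/168
  (Z=2, Y=2, X=1, U=0, W=2) weight 1/252
  … 27 more
Group by Y:
  weight(Y=0) = 3/16
  weight(Y=2) = 1/12
Total weight = 3/16 + 1/12 = 13/48
P(Y=0 | obs) = 3/16 / 13/48 = 9/13
P(Y=2 | obs) = 1/12 / 13/48 = 4/13

P(Y = 0 | obs) = 9/13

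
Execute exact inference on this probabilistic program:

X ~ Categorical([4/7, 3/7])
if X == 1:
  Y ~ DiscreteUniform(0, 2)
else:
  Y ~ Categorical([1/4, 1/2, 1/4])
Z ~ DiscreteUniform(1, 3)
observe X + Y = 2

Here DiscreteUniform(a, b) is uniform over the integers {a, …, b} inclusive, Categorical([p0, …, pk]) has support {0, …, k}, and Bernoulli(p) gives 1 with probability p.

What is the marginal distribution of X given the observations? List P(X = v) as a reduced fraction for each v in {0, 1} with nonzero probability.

P(X=0) = 1/2, P(X=1) = 1/2

Enumerate traces; 6 have nonzero weight after conditioning:
  (X=0, Y=2, Z=1) weight 1/21
  (X=0, Y=2, Z=2) weight 1/21
  (X=0, Y=2, Z=3) weight 1/21
  (X=1, Y=1, Z=1) weight 1/21
  (X=1, Y=1, Z=2) weight 1/21
  (X=1, Y=1, Z=3) weight 1/21
Group by X:
  weight(X=0) = 1/7
  weight(X=1) = 1/7
Total weight = 1/7 + 1/7 = 2/7
P(X=0 | obs) = 1/7 / 2/7 = 1/2
P(X=1 | obs) = 1/7 / 2/7 = 1/2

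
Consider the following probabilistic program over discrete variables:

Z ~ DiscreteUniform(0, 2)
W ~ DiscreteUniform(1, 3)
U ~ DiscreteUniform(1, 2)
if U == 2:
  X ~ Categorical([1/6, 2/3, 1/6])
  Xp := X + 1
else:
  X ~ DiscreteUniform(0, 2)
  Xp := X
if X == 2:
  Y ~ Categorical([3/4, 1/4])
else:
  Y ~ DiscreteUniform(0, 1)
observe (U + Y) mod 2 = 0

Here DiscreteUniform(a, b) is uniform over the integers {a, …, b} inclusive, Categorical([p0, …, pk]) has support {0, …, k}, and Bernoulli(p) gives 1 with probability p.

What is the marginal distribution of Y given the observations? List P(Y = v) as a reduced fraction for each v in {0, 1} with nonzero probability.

P(Y=0) = 13/23, P(Y=1) = 10/23

Enumerate traces; 54 have nonzero weight after conditioning:
  (Z=0, W=1, U=1, X=0, Y=1) weight 1/108
  (Z=0, W=1, U=1, X=1, Y=1) weight 1/108
  (Z=0, W=1, U=1, X=2, Y=1) weight 1/216
  (Z=0, W=1, U=2, X=0, Y=0) weight 1/216
  (Z=0, W=1, U=2, X=1, Y=0) weight 1/54
  (Z=0, W=1, U=2, X=2, Y=0) weight 1/144
  (Z=0, W=2, U=1, X=0, Y=1) weight 1/108
  (Z=0, W=2, U=1, X=1, Y=1) weight 1/108
  … 46 more
Group by Y:
  weight(Y=0) = 13/48
  weight(Y=1) = 5/24
Total weight = 13/48 + 5/24 = 23/48
P(Y=0 | obs) = 13/48 / 23/48 = 13/23
P(Y=1 | obs) = 5/24 / 23/48 = 10/23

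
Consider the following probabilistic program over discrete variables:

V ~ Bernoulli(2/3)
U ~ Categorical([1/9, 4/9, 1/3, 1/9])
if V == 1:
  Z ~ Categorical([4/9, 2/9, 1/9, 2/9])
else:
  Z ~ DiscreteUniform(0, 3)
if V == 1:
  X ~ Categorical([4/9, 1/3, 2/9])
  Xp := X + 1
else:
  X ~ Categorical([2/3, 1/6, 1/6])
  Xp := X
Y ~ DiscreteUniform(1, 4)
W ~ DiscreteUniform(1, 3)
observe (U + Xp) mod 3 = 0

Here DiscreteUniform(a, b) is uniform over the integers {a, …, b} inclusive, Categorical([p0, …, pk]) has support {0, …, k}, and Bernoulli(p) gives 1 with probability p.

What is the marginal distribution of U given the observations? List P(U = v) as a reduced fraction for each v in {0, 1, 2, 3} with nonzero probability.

Enumerate traces; 384 have nonzero weight after conditioning:
  (V=0, U=0, Z=0, X=0, Y=1, W=1) weight 1/1944
  (V=0, U=0, Z=0, X=0, Y=1, W=2) weight 1/1944
  (V=0, U=0, Z=0, X=0, Y=1, W=3) weight 1/1944
  (V=0, U=0, Z=0, X=0, Y=2, W=1) weight 1/1944
  (V=0, U=0, Z=0, X=0, Y=2, W=2) weight 1/1944
  (V=0, U=0, Z=0, X=0, Y=2, W=3) weight 1/1944
  (V=0, U=0, Z=0, X=0, Y=3, W=1) weight 1/1944
  (V=0, U=0, Z=0, X=0, Y=3, W=2) weight 1/1944
  (V=0, U=1, Z=0, X=2, Y=1, W=1) weight 1/1944
  (V=0, U=2, Z=0, X=1, Y=1, W=1) weight 1/2592
  … 374 more
Group by U:
  weight(U=0) = 10/243
  weight(U=1) = 10/81
  weight(U=2) = 19/162
  weight(U=3) = 10/243
Total weight = 10/243 + 10/81 + 19/162 + 10/243 = 157/486
P(U=0 | obs) = 10/243 / 157/486 = 20/157
P(U=1 | obs) = 10/81 / 157/486 = 60/157
P(U=2 | obs) = 19/162 / 157/486 = 57/157
P(U=3 | obs) = 10/243 / 157/486 = 20/157

P(U=0) = 20/157, P(U=1) = 60/157, P(U=2) = 57/157, P(U=3) = 20/157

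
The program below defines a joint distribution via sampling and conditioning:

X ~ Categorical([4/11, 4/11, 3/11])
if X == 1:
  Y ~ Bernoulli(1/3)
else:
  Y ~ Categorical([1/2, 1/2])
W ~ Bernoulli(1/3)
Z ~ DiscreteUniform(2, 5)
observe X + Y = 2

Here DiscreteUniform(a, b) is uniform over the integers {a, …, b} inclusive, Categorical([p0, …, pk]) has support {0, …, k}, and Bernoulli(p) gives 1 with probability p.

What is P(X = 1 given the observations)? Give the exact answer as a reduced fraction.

P(X = 1 | obs) = 8/17

Enumerate traces; 16 have nonzero weight after conditioning:
  (X=1, Y=1, W=0, Z=2) weight 2/99
  (X=1, Y=1, W=0, Z=3) weight 2/99
  (X=1, Y=1, W=0, Z=4) weight 2/99
  (X=1, Y=1, W=0, Z=5) weight 2/99
  (X=1, Y=1, W=1, Z=2) weight 1/99
  (X=1, Y=1, W=1, Z=3) weight 1/99
  (X=1, Y=1, W=1, Z=4) weight 1/99
  (X=1, Y=1, W=1, Z=5) weight 1/99
  (X=2, Y=0, W=0, Z=2) weight 1/44
  … 7 more
Group by X:
  weight(X=1) = 4/33
  weight(X=2) = 3/22
Total weight = 4/33 + 3/22 = 17/66
P(X=1 | obs) = 4/33 / 17/66 = 8/17
P(X=2 | obs) = 3/22 / 17/66 = 9/17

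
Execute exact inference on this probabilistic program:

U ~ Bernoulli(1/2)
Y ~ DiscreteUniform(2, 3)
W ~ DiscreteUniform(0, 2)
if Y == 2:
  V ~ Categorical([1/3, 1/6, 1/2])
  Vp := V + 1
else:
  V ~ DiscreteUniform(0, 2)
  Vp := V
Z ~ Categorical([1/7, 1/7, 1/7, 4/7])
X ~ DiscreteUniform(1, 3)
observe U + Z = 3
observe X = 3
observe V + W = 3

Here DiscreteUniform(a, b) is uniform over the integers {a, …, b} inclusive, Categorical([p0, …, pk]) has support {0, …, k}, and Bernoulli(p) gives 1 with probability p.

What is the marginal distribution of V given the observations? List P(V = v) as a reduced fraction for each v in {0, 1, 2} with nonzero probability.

P(V=1) = 3/8, P(V=2) = 5/8

Enumerate traces; 8 have nonzero weight after conditioning:
  (U=0, Y=2, W=1, V=2, Z=3, X=3) weight 1/126
  (U=0, Y=2, W=2, V=1, Z=3, X=3) weight 1/378
  (U=0, Y=3, W=1, V=2, Z=3, X=3) weight 1/189
  (U=0, Y=3, W=2, V=1, Z=3, X=3) weight 1/189
  (U=1, Y=2, W=1, V=2, Z=2, X=3) weight 1/504
  (U=1, Y=2, W=2, V=1, Z=2, X=3) weight 1/1512
  (U=1, Y=3, W=1, V=2, Z=2, X=3) weight 1/756
  (U=1, Y=3, W=2, V=1, Z=2, X=3) weight 1/756
Group by V:
  weight(V=1) = 5/504
  weight(V=2) = 25/1512
Total weight = 5/504 + 25/1512 = 5/189
P(V=1 | obs) = 5/504 / 5/189 = 3/8
P(V=2 | obs) = 25/1512 / 5/189 = 5/8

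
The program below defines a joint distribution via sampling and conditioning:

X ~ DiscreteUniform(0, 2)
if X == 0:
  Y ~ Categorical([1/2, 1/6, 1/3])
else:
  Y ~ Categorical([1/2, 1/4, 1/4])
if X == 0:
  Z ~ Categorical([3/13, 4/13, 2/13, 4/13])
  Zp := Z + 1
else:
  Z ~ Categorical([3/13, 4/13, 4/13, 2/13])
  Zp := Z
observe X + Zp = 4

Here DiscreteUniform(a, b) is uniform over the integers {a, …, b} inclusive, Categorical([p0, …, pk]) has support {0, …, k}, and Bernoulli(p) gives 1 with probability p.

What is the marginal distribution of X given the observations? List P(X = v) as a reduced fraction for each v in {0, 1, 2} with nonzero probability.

P(X=0) = 2/5, P(X=1) = 1/5, P(X=2) = 2/5

Enumerate traces; 9 have nonzero weight after conditioning:
  (X=0, Y=0, Z=3) weight 2/39
  (X=0, Y=1, Z=3) weight 2/117
  (X=0, Y=2, Z=3) weight 4/117
  (X=1, Y=0, Z=3) weight 1/39
  (X=1, Y=1, Z=3) weight 1/78
  (X=1, Y=2, Z=3) weight 1/78
  (X=2, Y=0, Z=2) weight 2/39
  (X=2, Y=1, Z=2) weight 1/39
  … 1 more
Group by X:
  weight(X=0) = 4/39
  weight(X=1) = 2/39
  weight(X=2) = 4/39
Total weight = 4/39 + 2/39 + 4/39 = 10/39
P(X=0 | obs) = 4/39 / 10/39 = 2/5
P(X=1 | obs) = 2/39 / 10/39 = 1/5
P(X=2 | obs) = 4/39 / 10/39 = 2/5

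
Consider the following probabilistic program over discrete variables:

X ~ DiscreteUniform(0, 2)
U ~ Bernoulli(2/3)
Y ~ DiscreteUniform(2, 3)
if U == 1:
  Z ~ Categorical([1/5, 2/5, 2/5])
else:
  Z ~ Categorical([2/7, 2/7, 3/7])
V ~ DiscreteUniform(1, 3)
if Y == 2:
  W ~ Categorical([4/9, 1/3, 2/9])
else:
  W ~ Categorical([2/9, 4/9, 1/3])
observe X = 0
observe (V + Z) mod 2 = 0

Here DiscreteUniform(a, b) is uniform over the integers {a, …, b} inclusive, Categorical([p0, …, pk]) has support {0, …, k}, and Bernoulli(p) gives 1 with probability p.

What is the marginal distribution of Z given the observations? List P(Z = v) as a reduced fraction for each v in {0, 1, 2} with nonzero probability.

Enumerate traces; 48 have nonzero weight after conditioning:
  (X=0, U=0, Y=2, Z=0, V=2, W=0) weight 4/1701
  (X=0, U=0, Y=2, Z=0, V=2, W=1) weight 1/567
  (X=0, U=0, Y=2, Z=0, V=2, W=2) weight 2/1701
  (X=0, U=0, Y=2, Z=1, V=1, W=0) weight 4/1701
  (X=0, U=0, Y=2, Z=1, V=1, W=1) weight 1/567
  (X=0, U=0, Y=2, Z=1, V=1, W=2) weight 2/1701
  (X=0, U=0, Y=2, Z=1, V=3, W=0) weight 4/1701
  (X=0, U=0, Y=2, Z=1, V=3, W=1) weight 1/567
  (X=0, U=0, Y=2, Z=2, V=2, W=0) weight 2/567
  … 39 more
Group by Z:
  weight(Z=0) = 8/315
  weight(Z=1) = 76/945
  weight(Z=2) = 43/945
Total weight = 8/315 + 76/945 + 43/945 = 143/945
P(Z=0 | obs) = 8/315 / 143/945 = 24/143
P(Z=1 | obs) = 76/945 / 143/945 = 76/143
P(Z=2 | obs) = 43/945 / 143/945 = 43/143

P(Z=0) = 24/143, P(Z=1) = 76/143, P(Z=2) = 43/143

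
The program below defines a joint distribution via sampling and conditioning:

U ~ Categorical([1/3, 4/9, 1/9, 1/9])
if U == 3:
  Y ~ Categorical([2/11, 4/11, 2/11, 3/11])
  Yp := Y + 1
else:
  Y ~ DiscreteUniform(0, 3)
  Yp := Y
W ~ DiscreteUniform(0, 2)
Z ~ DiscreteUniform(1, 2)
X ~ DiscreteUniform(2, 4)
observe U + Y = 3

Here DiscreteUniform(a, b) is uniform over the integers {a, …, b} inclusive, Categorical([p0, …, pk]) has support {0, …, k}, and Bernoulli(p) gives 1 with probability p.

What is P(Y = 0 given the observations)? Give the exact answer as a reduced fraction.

P(Y = 0 | obs) = 1/12

Enumerate traces; 72 have nonzero weight after conditioning:
  (U=0, Y=3, W=0, Z=1, X=2) weight 1/216
  (U=0, Y=3, W=0, Z=1, X=3) weight 1/216
  (U=0, Y=3, W=0, Z=1, X=4) weight 1/216
  (U=0, Y=3, W=0, Z=2, X=2) weight 1/216
  (U=0, Y=3, W=0, Z=2, X=3) weight 1/216
  (U=0, Y=3, W=0, Z=2, X=4) weight 1/216
  (U=0, Y=3, W=1, Z=1, X=2) weight 1/216
  (U=0, Y=3, W=1, Z=1, X=3) weight 1/216
  (U=1, Y=2, W=0, Z=1, X=2) weight 1/162
  (U=2, Y=1, W=0, Z=1, X=2) weight 1/648
  … 62 more
Group by Y:
  weight(Y=0) = 2/99
  weight(Y=1) = 1/36
  weight(Y=2) = 1/9
  weight(Y=3) = 1/12
Total weight = 2/99 + 1/36 + 1/9 + 1/12 = 8/33
P(Y=0 | obs) = 2/99 / 8/33 = 1/12
P(Y=1 | obs) = 1/36 / 8/33 = 11/96
P(Y=2 | obs) = 1/9 / 8/33 = 11/24
P(Y=3 | obs) = 1/12 / 8/33 = 11/32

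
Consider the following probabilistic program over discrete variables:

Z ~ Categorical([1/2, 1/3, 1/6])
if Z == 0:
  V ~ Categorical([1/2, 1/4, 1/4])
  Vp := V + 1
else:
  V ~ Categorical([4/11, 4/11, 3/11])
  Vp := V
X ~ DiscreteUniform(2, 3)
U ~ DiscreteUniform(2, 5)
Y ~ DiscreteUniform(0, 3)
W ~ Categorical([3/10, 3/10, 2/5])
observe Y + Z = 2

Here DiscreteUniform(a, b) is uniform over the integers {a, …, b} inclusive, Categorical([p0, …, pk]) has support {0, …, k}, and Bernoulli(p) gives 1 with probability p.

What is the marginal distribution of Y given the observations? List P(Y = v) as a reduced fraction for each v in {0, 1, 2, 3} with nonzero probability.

P(Y=0) = 1/6, P(Y=1) = 1/3, P(Y=2) = 1/2

Enumerate traces; 216 have nonzero weight after conditioning:
  (Z=0, V=0, X=2, U=2, Y=2, W=0) weight 3/1280
  (Z=0, V=0, X=2, U=2, Y=2, W=1) weight 3/1280
  (Z=0, V=0, X=2, U=2, Y=2, W=2) weight 1/320
  (Z=0, V=0, X=2, U=3, Y=2, W=0) weight 3/1280
  (Z=0, V=0, X=2, U=3, Y=2, W=1) weight 3/1280
  (Z=0, V=0, X=2, U=3, Y=2, W=2) weight 1/320
  (Z=0, V=0, X=2, U=4, Y=2, W=0) weight 3/1280
  (Z=0, V=0, X=2, U=4, Y=2, W=1) weight 3/1280
  (Z=1, V=0, X=2, U=2, Y=1, W=0) weight 1/880
  (Z=2, V=0, X=2, U=2, Y=0, W=0) weight 1/1760
  … 206 more
Group by Y:
  weight(Y=0) = 1/24
  weight(Y=1) = 1/12
  weight(Y=2) = 1/8
Total weight = 1/24 + 1/12 + 1/8 = 1/4
P(Y=0 | obs) = 1/24 / 1/4 = 1/6
P(Y=1 | obs) = 1/12 / 1/4 = 1/3
P(Y=2 | obs) = 1/8 / 1/4 = 1/2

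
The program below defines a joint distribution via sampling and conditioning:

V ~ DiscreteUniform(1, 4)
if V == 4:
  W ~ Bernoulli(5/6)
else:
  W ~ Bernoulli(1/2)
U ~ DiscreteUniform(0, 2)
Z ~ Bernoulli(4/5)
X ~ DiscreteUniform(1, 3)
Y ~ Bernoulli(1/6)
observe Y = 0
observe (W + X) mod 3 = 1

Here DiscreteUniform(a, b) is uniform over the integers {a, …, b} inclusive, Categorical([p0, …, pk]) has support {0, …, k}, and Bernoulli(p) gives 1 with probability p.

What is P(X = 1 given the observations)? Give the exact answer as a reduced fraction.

P(X = 1 | obs) = 5/12

Enumerate traces; 48 have nonzero weight after conditioning:
  (V=1, W=0, U=0, Z=0, X=1, Y=0) weight 1/432
  (V=1, W=0, U=0, Z=1, X=1, Y=0) weight 1/108
  (V=1, W=0, U=1, Z=0, X=1, Y=0) weight 1/432
  (V=1, W=0, U=1, Z=1, X=1, Y=0) weight 1/108
  (V=1, W=0, U=2, Z=0, X=1, Y=0) weight 1/432
  (V=1, W=0, U=2, Z=1, X=1, Y=0) weight 1/108
  (V=1, W=1, U=0, Z=0, X=3, Y=0) weight 1/432
  (V=1, W=1, U=0, Z=1, X=3, Y=0) weight 1/108
  … 40 more
Group by X:
  weight(X=1) = 25/216
  weight(X=3) = 35/216
Total weight = 25/216 + 35/216 = 5/18
P(X=1 | obs) = 25/216 / 5/18 = 5/12
P(X=3 | obs) = 35/216 / 5/18 = 7/12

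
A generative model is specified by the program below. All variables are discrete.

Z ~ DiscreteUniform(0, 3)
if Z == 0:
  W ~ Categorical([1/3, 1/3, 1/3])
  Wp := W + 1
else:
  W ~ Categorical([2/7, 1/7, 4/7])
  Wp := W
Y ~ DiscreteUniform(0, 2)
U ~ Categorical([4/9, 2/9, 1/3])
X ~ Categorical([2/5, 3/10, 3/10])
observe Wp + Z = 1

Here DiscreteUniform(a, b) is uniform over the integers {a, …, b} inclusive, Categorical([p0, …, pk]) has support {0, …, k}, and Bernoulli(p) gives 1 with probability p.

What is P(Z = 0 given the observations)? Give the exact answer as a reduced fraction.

Enumerate traces; 54 have nonzero weight after conditioning:
  (Z=0, W=0, Y=0, U=0, X=0) weight 2/405
  (Z=0, W=0, Y=0, U=0, X=1) weight 1/270
  (Z=0, W=0, Y=0, U=0, X=2) weight 1/270
  (Z=0, W=0, Y=0, U=1, X=0) weight 1/405
  (Z=0, W=0, Y=0, U=1, X=1) weight 1/540
  (Z=0, W=0, Y=0, U=1, X=2) weight 1/540
  (Z=0, W=0, Y=0, U=2, X=0) weight 1/270
  (Z=0, W=0, Y=0, U=2, X=1) weight 1/360
  (Z=1, W=0, Y=0, U=0, X=0) weight 4/945
  … 45 more
Group by Z:
  weight(Z=0) = 1/12
  weight(Z=1) = 1/14
Total weight = 1/12 + 1/14 = 13/84
P(Z=0 | obs) = 1/12 / 13/84 = 7/13
P(Z=1 | obs) = 1/14 / 13/84 = 6/13

P(Z = 0 | obs) = 7/13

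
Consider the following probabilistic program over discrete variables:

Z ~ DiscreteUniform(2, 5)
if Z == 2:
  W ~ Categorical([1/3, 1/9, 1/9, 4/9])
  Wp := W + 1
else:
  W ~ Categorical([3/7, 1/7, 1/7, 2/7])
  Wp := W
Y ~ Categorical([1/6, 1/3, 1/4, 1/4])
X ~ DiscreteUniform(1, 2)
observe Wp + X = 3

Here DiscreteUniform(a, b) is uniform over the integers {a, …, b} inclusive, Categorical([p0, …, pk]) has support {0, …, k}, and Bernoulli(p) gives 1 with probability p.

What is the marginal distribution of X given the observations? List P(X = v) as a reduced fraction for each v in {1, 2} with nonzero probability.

P(X=1) = 17/41, P(X=2) = 24/41

Enumerate traces; 32 have nonzero weight after conditioning:
  (Z=2, W=0, Y=0, X=2) weight 1/144
  (Z=2, W=0, Y=1, X=2) weight 1/72
  (Z=2, W=0, Y=2, X=2) weight 1/96
  (Z=2, W=0, Y=3, X=2) weight 1/96
  (Z=2, W=1, Y=0, X=1) weight 1/432
  (Z=2, W=1, Y=1, X=1) weight 1/216
  (Z=2, W=1, Y=2, X=1) weight 1/288
  (Z=2, W=1, Y=3, X=1) weight 1/288
  … 24 more
Group by X:
  weight(X=1) = 17/252
  weight(X=2) = 2/21
Total weight = 17/252 + 2/21 = 41/252
P(X=1 | obs) = 17/252 / 41/252 = 17/41
P(X=2 | obs) = 2/21 / 41/252 = 24/41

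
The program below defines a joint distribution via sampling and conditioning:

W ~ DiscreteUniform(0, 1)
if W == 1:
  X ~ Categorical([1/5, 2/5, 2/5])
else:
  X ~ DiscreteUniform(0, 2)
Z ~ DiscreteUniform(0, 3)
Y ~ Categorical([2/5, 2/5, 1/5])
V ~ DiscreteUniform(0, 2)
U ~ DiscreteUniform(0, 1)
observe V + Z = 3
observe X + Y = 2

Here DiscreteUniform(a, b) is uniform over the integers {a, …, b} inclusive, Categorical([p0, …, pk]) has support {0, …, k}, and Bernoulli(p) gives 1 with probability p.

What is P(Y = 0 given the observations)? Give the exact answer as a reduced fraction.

Enumerate traces; 36 have nonzero weight after conditioning:
  (W=0, X=0, Z=1, Y=2, V=2, U=0) weight 1/720
  (W=0, X=0, Z=1, Y=2, V=2, U=1) weight 1/720
  (W=0, X=0, Z=2, Y=2, V=1, U=0) weight 1/720
  (W=0, X=0, Z=2, Y=2, V=1, U=1) weight 1/720
  (W=0, X=0, Z=3, Y=2, V=0, U=0) weight 1/720
  (W=0, X=0, Z=3, Y=2, V=0, U=1) weight 1/720
  (W=0, X=1, Z=1, Y=1, V=2, U=0) weight 1/360
  (W=0, X=1, Z=1, Y=1, V=2, U=1) weight 1/360
  (W=0, X=2, Z=1, Y=0, V=2, U=0) weight 1/360
  … 27 more
Group by Y:
  weight(Y=0) = 11/300
  weight(Y=1) = 11/300
  weight(Y=2) = 1/75
Total weight = 11/300 + 11/300 + 1/75 = 13/150
P(Y=0 | obs) = 11/300 / 13/150 = 11/26
P(Y=1 | obs) = 11/300 / 13/150 = 11/26
P(Y=2 | obs) = 1/75 / 13/150 = 2/13

P(Y = 0 | obs) = 11/26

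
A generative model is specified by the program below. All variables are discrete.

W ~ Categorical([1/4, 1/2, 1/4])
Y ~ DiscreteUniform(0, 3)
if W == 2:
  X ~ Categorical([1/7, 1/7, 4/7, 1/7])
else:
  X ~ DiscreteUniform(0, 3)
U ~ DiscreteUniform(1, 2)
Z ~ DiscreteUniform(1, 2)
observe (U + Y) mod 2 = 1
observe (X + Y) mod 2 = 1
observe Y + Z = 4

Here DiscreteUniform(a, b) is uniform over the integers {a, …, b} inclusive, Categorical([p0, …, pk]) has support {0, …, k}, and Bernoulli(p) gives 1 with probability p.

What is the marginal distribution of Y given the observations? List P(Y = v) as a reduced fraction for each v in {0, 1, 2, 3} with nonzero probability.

P(Y=2) = 25/56, P(Y=3) = 31/56

Enumerate traces; 12 have nonzero weight after conditioning:
  (W=0, Y=2, X=1, U=1, Z=2) weight 1/256
  (W=0, Y=2, X=3, U=1, Z=2) weight 1/256
  (W=0, Y=3, X=0, U=2, Z=1) weight 1/256
  (W=0, Y=3, X=2, U=2, Z=1) weight 1/256
  (W=1, Y=2, X=1, U=1, Z=2) weight 1/128
  (W=1, Y=2, X=3, U=1, Z=2) weight 1/128
  (W=1, Y=3, X=0, U=2, Z=1) weight 1/128
  (W=1, Y=3, X=2, U=2, Z=1) weight 1/128
  … 4 more
Group by Y:
  weight(Y=2) = 25/896
  weight(Y=3) = 31/896
Total weight = 25/896 + 31/896 = 1/16
P(Y=2 | obs) = 25/896 / 1/16 = 25/56
P(Y=3 | obs) = 31/896 / 1/16 = 31/56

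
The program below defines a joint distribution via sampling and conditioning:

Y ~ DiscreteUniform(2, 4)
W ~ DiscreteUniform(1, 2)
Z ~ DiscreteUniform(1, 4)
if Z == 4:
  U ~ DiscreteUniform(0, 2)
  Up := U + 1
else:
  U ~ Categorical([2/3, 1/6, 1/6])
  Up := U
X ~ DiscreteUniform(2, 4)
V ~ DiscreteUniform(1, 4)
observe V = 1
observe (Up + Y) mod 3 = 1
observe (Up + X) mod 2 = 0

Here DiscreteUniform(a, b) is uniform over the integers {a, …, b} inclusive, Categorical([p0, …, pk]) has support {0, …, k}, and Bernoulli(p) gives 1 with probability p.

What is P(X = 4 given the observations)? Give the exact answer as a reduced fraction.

P(X = 4 | obs) = 17/41

Enumerate traces; 38 have nonzero weight after conditioning:
  (Y=2, W=1, Z=1, U=2, X=2, V=1) weight 1/1728
  (Y=2, W=1, Z=1, U=2, X=4, V=1) weight 1/1728
  (Y=2, W=1, Z=2, U=2, X=2, V=1) weight 1/1728
  (Y=2, W=1, Z=2, U=2, X=4, V=1) weight 1/1728
  (Y=2, W=1, Z=3, U=2, X=2, V=1) weight 1/1728
  (Y=2, W=1, Z=3, U=2, X=4, V=1) weight 1/1728
  (Y=2, W=1, Z=4, U=1, X=2, V=1) weight 1/864
  (Y=2, W=1, Z=4, U=1, X=4, V=1) weight 1/864
  (Y=3, W=1, Z=1, U=1, X=3, V=1) weight 1/1728
  … 29 more
Group by X:
  weight(X=2) = 17/864
  weight(X=3) = 7/864
  weight(X=4) = 17/864
Total weight = 17/864 + 7/864 + 17/864 = 41/864
P(X=2 | obs) = 17/864 / 41/864 = 17/41
P(X=3 | obs) = 7/864 / 41/864 = 7/41
P(X=4 | obs) = 17/864 / 41/864 = 17/41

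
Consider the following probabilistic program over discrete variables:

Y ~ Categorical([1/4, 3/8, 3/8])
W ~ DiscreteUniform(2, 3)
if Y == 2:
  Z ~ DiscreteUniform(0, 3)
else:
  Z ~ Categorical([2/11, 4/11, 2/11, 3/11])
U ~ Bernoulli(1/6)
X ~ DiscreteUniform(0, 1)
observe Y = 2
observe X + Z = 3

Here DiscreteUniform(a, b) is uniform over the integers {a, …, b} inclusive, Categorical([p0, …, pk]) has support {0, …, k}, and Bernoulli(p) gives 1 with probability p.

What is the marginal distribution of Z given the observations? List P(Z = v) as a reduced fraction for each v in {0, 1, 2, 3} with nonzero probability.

Enumerate traces; 8 have nonzero weight after conditioning:
  (Y=2, W=2, Z=2, U=0, X=1) weight 5/256
  (Y=2, W=2, Z=2, U=1, X=1) weight 1/256
  (Y=2, W=2, Z=3, U=0, X=0) weight 5/256
  (Y=2, W=2, Z=3, U=1, X=0) weight 1/256
  (Y=2, W=3, Z=2, U=0, X=1) weight 5/256
  (Y=2, W=3, Z=2, U=1, X=1) weight 1/256
  (Y=2, W=3, Z=3, U=0, X=0) weight 5/256
  (Y=2, W=3, Z=3, U=1, X=0) weight 1/256
Group by Z:
  weight(Z=2) = 3/64
  weight(Z=3) = 3/64
Total weight = 3/64 + 3/64 = 3/32
P(Z=2 | obs) = 3/64 / 3/32 = 1/2
P(Z=3 | obs) = 3/64 / 3/32 = 1/2

P(Z=2) = 1/2, P(Z=3) = 1/2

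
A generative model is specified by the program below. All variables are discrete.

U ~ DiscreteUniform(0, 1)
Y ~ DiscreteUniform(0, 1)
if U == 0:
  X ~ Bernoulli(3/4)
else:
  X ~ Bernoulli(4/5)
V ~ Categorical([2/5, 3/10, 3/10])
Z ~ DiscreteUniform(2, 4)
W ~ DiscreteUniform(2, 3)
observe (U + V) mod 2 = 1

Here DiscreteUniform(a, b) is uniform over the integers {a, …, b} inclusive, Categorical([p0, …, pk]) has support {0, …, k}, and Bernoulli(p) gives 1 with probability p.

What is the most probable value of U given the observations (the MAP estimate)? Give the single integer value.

argmax_v P(U = v | obs) = 1

Enumerate traces; 72 have nonzero weight after conditioning:
  (U=0, Y=0, X=0, V=1, Z=2, W=2) weight 1/320
  (U=0, Y=0, X=0, V=1, Z=2, W=3) weight 1/320
  (U=0, Y=0, X=0, V=1, Z=3, W=2) weight 1/320
  (U=0, Y=0, X=0, V=1, Z=3, W=3) weight 1/320
  (U=0, Y=0, X=0, V=1, Z=4, W=2) weight 1/320
  (U=0, Y=0, X=0, V=1, Z=4, W=3) weight 1/320
  (U=0, Y=0, X=1, V=1, Z=2, W=2) weight 3/320
  (U=0, Y=0, X=1, V=1, Z=2, W=3) weight 3/320
  (U=1, Y=0, X=0, V=0, Z=2, W=2) weight 1/300
  … 63 more
Group by U:
  weight(U=0) = 3/20
  weight(U=1) = 7/20
Total weight = 3/20 + 7/20 = 1/2
P(U=0 | obs) = 3/20 / 1/2 = 3/10
P(U=1 | obs) = 7/20 / 1/2 = 7/10
argmax = 1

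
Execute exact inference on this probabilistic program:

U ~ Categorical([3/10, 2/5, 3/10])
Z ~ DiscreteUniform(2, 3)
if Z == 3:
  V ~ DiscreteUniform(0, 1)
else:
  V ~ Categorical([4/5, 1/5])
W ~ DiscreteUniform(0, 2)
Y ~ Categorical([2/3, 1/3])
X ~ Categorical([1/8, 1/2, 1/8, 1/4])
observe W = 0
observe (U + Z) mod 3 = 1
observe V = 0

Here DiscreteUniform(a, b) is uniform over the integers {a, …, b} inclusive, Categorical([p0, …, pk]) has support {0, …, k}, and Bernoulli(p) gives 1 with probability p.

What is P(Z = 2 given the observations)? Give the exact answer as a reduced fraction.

P(Z = 2 | obs) = 6/11

Enumerate traces; 16 have nonzero weight after conditioning:
  (U=1, Z=3, V=0, W=0, Y=0, X=0) weight 1/360
  (U=1, Z=3, V=0, W=0, Y=0, X=1) weight 1/90
  (U=1, Z=3, V=0, W=0, Y=0, X=2) weight 1/360
  (U=1, Z=3, V=0, W=0, Y=0, X=3) weight 1/180
  (U=1, Z=3, V=0, W=0, Y=1, X=0) weight 1/720
  (U=1, Z=3, V=0, W=0, Y=1, X=1) weight 1/180
  (U=1, Z=3, V=0, W=0, Y=1, X=2) weight 1/720
  (U=1, Z=3, V=0, W=0, Y=1, X=3) weight 1/360
  (U=2, Z=2, V=0, W=0, Y=0, X=0) weight 1/300
  … 7 more
Group by Z:
  weight(Z=2) = 1/25
  weight(Z=3) = 1/30
Total weight = 1/25 + 1/30 = 11/150
P(Z=2 | obs) = 1/25 / 11/150 = 6/11
P(Z=3 | obs) = 1/30 / 11/150 = 5/11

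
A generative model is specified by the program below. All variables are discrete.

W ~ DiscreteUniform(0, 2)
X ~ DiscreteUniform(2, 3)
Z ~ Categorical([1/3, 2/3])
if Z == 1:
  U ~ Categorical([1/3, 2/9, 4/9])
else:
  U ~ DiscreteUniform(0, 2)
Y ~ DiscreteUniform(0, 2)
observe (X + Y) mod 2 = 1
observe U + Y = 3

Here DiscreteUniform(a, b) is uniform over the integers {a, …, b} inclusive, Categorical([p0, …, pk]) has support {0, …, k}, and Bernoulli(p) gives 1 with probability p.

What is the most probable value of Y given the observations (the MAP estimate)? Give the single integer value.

Enumerate traces; 12 have nonzero weight after conditioning:
  (W=0, X=2, Z=0, U=2, Y=1) weight 1/162
  (W=0, X=2, Z=1, U=2, Y=1) weight 4/243
  (W=0, X=3, Z=0, U=1, Y=2) weight 1/162
  (W=0, X=3, Z=1, U=1, Y=2) weight 2/243
  (W=1, X=2, Z=0, U=2, Y=1) weight 1/162
  (W=1, X=2, Z=1, U=2, Y=1) weight 4/243
  (W=1, X=3, Z=0, U=1, Y=2) weight 1/162
  (W=1, X=3, Z=1, U=1, Y=2) weight 2/243
  … 4 more
Group by Y:
  weight(Y=1) = 11/162
  weight(Y=2) = 7/162
Total weight = 11/162 + 7/162 = 1/9
P(Y=1 | obs) = 11/162 / 1/9 = 11/18
P(Y=2 | obs) = 7/162 / 1/9 = 7/18
argmax = 1

argmax_v P(Y = v | obs) = 1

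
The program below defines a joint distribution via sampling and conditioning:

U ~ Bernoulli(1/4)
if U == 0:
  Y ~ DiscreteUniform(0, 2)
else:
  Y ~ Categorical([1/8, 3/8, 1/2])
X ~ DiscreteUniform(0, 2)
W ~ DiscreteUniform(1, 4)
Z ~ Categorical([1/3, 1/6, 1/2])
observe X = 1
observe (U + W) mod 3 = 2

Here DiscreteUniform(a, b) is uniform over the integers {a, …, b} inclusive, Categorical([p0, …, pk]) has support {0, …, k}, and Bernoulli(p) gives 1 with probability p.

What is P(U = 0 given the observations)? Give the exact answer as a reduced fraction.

P(U = 0 | obs) = 3/5

Enumerate traces; 27 have nonzero weight after conditioning:
  (U=0, Y=0, X=1, W=2, Z=0) weight 1/144
  (U=0, Y=0, X=1, W=2, Z=1) weight 1/288
  (U=0, Y=0, X=1, W=2, Z=2) weight 1/96
  (U=0, Y=1, X=1, W=2, Z=0) weight 1/144
  (U=0, Y=1, X=1, W=2, Z=1) weight 1/288
  (U=0, Y=1, X=1, W=2, Z=2) weight 1/96
  (U=0, Y=2, X=1, W=2, Z=0) weight 1/144
  (U=0, Y=2, X=1, W=2, Z=1) weight 1/288
  (U=1, Y=0, X=1, W=1, Z=0) weight 1/1152
  … 18 more
Group by U:
  weight(U=0) = 1/16
  weight(U=1) = 1/24
Total weight = 1/16 + 1/24 = 5/48
P(U=0 | obs) = 1/16 / 5/48 = 3/5
P(U=1 | obs) = 1/24 / 5/48 = 2/5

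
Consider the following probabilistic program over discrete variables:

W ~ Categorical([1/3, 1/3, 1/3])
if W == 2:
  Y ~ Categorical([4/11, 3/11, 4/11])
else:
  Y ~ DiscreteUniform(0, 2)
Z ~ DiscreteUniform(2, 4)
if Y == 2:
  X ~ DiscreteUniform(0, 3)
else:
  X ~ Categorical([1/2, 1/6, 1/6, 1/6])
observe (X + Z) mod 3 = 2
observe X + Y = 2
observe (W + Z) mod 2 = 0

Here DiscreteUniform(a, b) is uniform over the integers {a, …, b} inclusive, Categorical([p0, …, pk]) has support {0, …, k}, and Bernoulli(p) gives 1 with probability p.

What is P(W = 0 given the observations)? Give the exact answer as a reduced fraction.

P(W = 0 | obs) = 55/131

Enumerate traces; 5 have nonzero weight after conditioning:
  (W=0, Y=1, Z=4, X=1) weight 1/162
  (W=0, Y=2, Z=2, X=0) weight 1/108
  (W=1, Y=0, Z=3, X=2) weight 1/162
  (W=2, Y=1, Z=4, X=1) weight 1/198
  (W=2, Y=2, Z=2, X=0) weight 1/99
Group by W:
  weight(W=0) = 5/324
  weight(W=1) = 1/162
  weight(W=2) = 1/66
Total weight = 5/324 + 1/162 + 1/66 = 131/3564
P(W=0 | obs) = 5/324 / 131/3564 = 55/131
P(W=1 | obs) = 1/162 / 131/3564 = 22/131
P(W=2 | obs) = 1/66 / 131/3564 = 54/131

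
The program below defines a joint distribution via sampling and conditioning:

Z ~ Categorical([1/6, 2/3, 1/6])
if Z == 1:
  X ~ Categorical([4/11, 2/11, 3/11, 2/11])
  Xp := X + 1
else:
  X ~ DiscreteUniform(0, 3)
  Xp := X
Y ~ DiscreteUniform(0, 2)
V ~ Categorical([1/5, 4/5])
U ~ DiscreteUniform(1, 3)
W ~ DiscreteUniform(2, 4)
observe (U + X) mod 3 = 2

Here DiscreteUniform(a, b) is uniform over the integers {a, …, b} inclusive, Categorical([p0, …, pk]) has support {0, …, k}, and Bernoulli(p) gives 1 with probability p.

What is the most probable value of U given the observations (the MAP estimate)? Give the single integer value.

Enumerate traces; 216 have nonzero weight after conditioning:
  (Z=0, X=0, Y=0, V=0, U=2, W=2) weight 1/3240
  (Z=0, X=0, Y=0, V=0, U=2, W=3) weight 1/3240
  (Z=0, X=0, Y=0, V=0, U=2, W=4) weight 1/3240
  (Z=0, X=0, Y=0, V=1, U=2, W=2) weight 1/810
  (Z=0, X=0, Y=0, V=1, U=2, W=3) weight 1/810
  (Z=0, X=0, Y=0, V=1, U=2, W=4) weight 1/810
  (Z=0, X=0, Y=1, V=0, U=2, W=2) weight 1/3240
  (Z=0, X=0, Y=1, V=0, U=2, W=3) weight 1/3240
  (Z=0, X=1, Y=0, V=0, U=1, W=2) weight 1/3240
  (Z=0, X=2, Y=0, V=0, U=3, W=2) weight 1/3240
  … 206 more
Group by U:
  weight(U=1) = 3/44
  weight(U=2) = 35/198
  weight(U=3) = 35/396
Total weight = 3/44 + 35/198 + 35/396 = 1/3
P(U=1 | obs) = 3/44 / 1/3 = 9/44
P(U=2 | obs) = 35/198 / 1/3 = 35/66
P(U=3 | obs) = 35/396 / 1/3 = 35/132
argmax = 2

argmax_v P(U = v | obs) = 2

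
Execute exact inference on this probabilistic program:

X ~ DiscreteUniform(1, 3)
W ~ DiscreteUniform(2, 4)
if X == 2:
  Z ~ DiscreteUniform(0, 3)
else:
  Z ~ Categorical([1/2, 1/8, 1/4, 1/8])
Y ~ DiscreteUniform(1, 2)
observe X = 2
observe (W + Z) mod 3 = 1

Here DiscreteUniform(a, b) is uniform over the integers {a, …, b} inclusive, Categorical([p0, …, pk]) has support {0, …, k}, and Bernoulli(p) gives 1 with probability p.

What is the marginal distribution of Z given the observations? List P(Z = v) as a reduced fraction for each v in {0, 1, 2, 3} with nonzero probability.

Enumerate traces; 8 have nonzero weight after conditioning:
  (X=2, W=2, Z=2, Y=1) weight 1/72
  (X=2, W=2, Z=2, Y=2) weight 1/72
  (X=2, W=3, Z=1, Y=1) weight 1/72
  (X=2, W=3, Z=1, Y=2) weight 1/72
  (X=2, W=4, Z=0, Y=1) weight 1/72
  (X=2, W=4, Z=0, Y=2) weight 1/72
  (X=2, W=4, Z=3, Y=1) weight 1/72
  (X=2, W=4, Z=3, Y=2) weight 1/72
Group by Z:
  weight(Z=0) = 1/36
  weight(Z=1) = 1/36
  weight(Z=2) = 1/36
  weight(Z=3) = 1/36
Total weight = 1/36 + 1/36 + 1/36 + 1/36 = 1/9
P(Z=0 | obs) = 1/36 / 1/9 = 1/4
P(Z=1 | obs) = 1/36 / 1/9 = 1/4
P(Z=2 | obs) = 1/36 / 1/9 = 1/4
P(Z=3 | obs) = 1/36 / 1/9 = 1/4

P(Z=0) = 1/4, P(Z=1) = 1/4, P(Z=2) = 1/4, P(Z=3) = 1/4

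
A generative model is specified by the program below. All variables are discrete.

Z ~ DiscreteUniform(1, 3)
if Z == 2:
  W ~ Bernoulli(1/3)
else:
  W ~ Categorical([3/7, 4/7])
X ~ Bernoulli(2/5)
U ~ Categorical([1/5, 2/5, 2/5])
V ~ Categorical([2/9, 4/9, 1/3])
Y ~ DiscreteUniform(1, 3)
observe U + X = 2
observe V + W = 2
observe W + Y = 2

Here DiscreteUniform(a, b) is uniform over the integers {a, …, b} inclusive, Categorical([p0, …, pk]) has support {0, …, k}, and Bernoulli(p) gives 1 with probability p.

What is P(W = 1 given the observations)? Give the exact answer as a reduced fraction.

P(W = 1 | obs) = 31/55

Enumerate traces; 12 have nonzero weight after conditioning:
  (Z=1, W=0, X=0, U=2, V=2, Y=2) weight 2/525
  (Z=1, W=0, X=1, U=1, V=2, Y=2) weight 4/1575
  (Z=1, W=1, X=0, U=2, V=1, Y=1) weight 32/4725
  (Z=1, W=1, X=1, U=1, V=1, Y=1) weight 64/14175
  (Z=2, W=0, X=0, U=2, V=2, Y=2) weight 4/675
  (Z=2, W=0, X=1, U=1, V=2, Y=2) weight 8/2025
  (Z=2, W=1, X=0, U=2, V=1, Y=1) weight 8/2025
  (Z=2, W=1, X=1, U=1, V=1, Y=1) weight 16/6075
  … 4 more
Group by W:
  weight(W=0) = 64/2835
  weight(W=1) = 248/8505
Total weight = 64/2835 + 248/8505 = 88/1701
P(W=0 | obs) = 64/2835 / 88/1701 = 24/55
P(W=1 | obs) = 248/8505 / 88/1701 = 31/55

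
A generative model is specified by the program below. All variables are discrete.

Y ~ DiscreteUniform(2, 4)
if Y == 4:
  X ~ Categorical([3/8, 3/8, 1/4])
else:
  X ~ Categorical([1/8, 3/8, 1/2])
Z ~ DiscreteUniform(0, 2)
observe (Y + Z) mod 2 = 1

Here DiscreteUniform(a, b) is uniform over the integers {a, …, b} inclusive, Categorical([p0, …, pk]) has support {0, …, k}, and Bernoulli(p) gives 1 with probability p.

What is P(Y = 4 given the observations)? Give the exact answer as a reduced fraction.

Enumerate traces; 12 have nonzero weight after conditioning:
  (Y=2, X=0, Z=1) weight 1/72
  (Y=2, X=1, Z=1) weight 1/24
  (Y=2, X=2, Z=1) weight 1/18
  (Y=3, X=0, Z=0) weight 1/72
  (Y=3, X=0, Z=2) weight 1/72
  (Y=3, X=1, Z=0) weight 1/24
  (Y=3, X=1, Z=2) weight 1/24
  (Y=3, X=2, Z=0) weight 1/18
  (Y=4, X=0, Z=1) weight 1/24
  … 3 more
Group by Y:
  weight(Y=2) = 1/9
  weight(Y=3) = 2/9
  weight(Y=4) = 1/9
Total weight = 1/9 + 2/9 + 1/9 = 4/9
P(Y=2 | obs) = 1/9 / 4/9 = 1/4
P(Y=3 | obs) = 2/9 / 4/9 = 1/2
P(Y=4 | obs) = 1/9 / 4/9 = 1/4

P(Y = 4 | obs) = 1/4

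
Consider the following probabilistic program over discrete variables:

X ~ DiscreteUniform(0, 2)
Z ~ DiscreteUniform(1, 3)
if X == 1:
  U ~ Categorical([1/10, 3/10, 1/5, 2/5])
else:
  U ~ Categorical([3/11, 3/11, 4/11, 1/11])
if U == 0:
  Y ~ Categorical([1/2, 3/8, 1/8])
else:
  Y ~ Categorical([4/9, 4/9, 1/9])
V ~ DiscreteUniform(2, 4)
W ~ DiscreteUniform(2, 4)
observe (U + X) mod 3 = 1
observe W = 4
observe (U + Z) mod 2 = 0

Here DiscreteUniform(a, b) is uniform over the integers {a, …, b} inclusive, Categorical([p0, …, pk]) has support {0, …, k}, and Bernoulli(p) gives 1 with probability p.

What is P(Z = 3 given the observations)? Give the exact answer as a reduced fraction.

P(Z = 3 | obs) = 74/199

Enumerate traces; 54 have nonzero weight after conditioning:
  (X=0, Z=1, U=1, Y=0, V=2, W=4) weight 4/2673
  (X=0, Z=1, U=1, Y=0, V=3, W=4) weight 4/2673
  (X=0, Z=1, U=1, Y=0, V=4, W=4) weight 4/2673
  (X=0, Z=1, U=1, Y=1, V=2, W=4) weight 4/2673
  (X=0, Z=1, U=1, Y=1, V=3, W=4) weight 4/2673
  (X=0, Z=1, U=1, Y=1, V=4, W=4) weight 4/2673
  (X=0, Z=1, U=1, Y=2, V=2, W=4) weight 1/2673
  (X=0, Z=1, U=1, Y=2, V=3, W=4) weight 1/2673
  (X=0, Z=3, U=1, Y=0, V=2, W=4) weight 4/2673
  (X=1, Z=2, U=0, Y=0, V=2, W=4) weight 1/1620
  … 44 more
Group by Z:
  weight(Z=1) = 37/1485
  weight(Z=2) = 17/990
  weight(Z=3) = 37/1485
Total weight = 37/1485 + 17/990 + 37/1485 = 199/2970
P(Z=1 | obs) = 37/1485 / 199/2970 = 74/199
P(Z=2 | obs) = 17/990 / 199/2970 = 51/199
P(Z=3 | obs) = 37/1485 / 199/2970 = 74/199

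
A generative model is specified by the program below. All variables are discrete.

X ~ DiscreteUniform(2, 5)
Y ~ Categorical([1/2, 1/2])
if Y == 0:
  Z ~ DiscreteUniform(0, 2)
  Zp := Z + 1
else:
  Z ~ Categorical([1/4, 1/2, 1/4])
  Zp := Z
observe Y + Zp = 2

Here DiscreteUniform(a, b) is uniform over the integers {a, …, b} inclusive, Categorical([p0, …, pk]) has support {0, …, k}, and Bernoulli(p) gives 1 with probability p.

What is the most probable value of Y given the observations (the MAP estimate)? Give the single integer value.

argmax_v P(Y = v | obs) = 1

Enumerate traces; 8 have nonzero weight after conditioning:
  (X=2, Y=0, Z=1) weight 1/24
  (X=2, Y=1, Z=1) weight 1/16
  (X=3, Y=0, Z=1) weight 1/24
  (X=3, Y=1, Z=1) weight 1/16
  (X=4, Y=0, Z=1) weight 1/24
  (X=4, Y=1, Z=1) weight 1/16
  (X=5, Y=0, Z=1) weight 1/24
  (X=5, Y=1, Z=1) weight 1/16
Group by Y:
  weight(Y=0) = 1/6
  weight(Y=1) = 1/4
Total weight = 1/6 + 1/4 = 5/12
P(Y=0 | obs) = 1/6 / 5/12 = 2/5
P(Y=1 | obs) = 1/4 / 5/12 = 3/5
argmax = 1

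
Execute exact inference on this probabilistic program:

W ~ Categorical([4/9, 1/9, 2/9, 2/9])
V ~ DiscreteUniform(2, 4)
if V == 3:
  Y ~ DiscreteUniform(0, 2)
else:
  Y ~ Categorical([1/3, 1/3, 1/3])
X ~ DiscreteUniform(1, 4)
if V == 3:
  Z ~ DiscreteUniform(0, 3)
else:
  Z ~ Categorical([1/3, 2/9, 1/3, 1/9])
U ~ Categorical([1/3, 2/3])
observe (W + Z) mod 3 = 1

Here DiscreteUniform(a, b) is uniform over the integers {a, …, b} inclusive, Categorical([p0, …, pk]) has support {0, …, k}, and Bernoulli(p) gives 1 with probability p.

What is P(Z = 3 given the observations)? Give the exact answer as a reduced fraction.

Enumerate traces; 360 have nonzero weight after conditioning:
  (W=0, V=2, Y=0, X=1, Z=1, U=0) weight 2/2187
  (W=0, V=2, Y=0, X=1, Z=1, U=1) weight 4/2187
  (W=0, V=2, Y=0, X=2, Z=1, U=0) weight 2/2187
  (W=0, V=2, Y=0, X=2, Z=1, U=1) weight 4/2187
  (W=0, V=2, Y=0, X=3, Z=1, U=0) weight 2/2187
  (W=0, V=2, Y=0, X=3, Z=1, U=1) weight 4/2187
  (W=0, V=2, Y=0, X=4, Z=1, U=0) weight 2/2187
  (W=0, V=2, Y=0, X=4, Z=1, U=1) weight 4/2187
  (W=1, V=2, Y=0, X=1, Z=0, U=0) weight 1/2916
  (W=1, V=2, Y=0, X=1, Z=3, U=0) weight 1/8748
  … 350 more
Group by Z:
  weight(Z=0) = 11/324
  weight(Z=1) = 25/162
  weight(Z=2) = 11/162
  weight(Z=3) = 17/972
Total weight = 11/324 + 25/162 + 11/162 + 17/972 = 133/486
P(Z=0 | obs) = 11/324 / 133/486 = 33/266
P(Z=1 | obs) = 25/162 / 133/486 = 75/133
P(Z=2 | obs) = 11/162 / 133/486 = 33/133
P(Z=3 | obs) = 17/972 / 133/486 = 17/266

P(Z = 3 | obs) = 17/266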